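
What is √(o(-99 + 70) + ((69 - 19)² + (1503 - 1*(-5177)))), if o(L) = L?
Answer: √9151 ≈ 95.661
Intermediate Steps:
√(o(-99 + 70) + ((69 - 19)² + (1503 - 1*(-5177)))) = √((-99 + 70) + ((69 - 19)² + (1503 - 1*(-5177)))) = √(-29 + (50² + (1503 + 5177))) = √(-29 + (2500 + 6680)) = √(-29 + 9180) = √9151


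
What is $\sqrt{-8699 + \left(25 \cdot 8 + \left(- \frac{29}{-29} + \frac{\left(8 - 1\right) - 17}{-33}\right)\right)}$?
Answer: $\frac{2 i \sqrt{2313498}}{33} \approx 92.183 i$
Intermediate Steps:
$\sqrt{-8699 + \left(25 \cdot 8 + \left(- \frac{29}{-29} + \frac{\left(8 - 1\right) - 17}{-33}\right)\right)} = \sqrt{-8699 + \left(200 + \left(\left(-29\right) \left(- \frac{1}{29}\right) + \left(7 - 17\right) \left(- \frac{1}{33}\right)\right)\right)} = \sqrt{-8699 + \left(200 + \left(1 - - \frac{10}{33}\right)\right)} = \sqrt{-8699 + \left(200 + \left(1 + \frac{10}{33}\right)\right)} = \sqrt{-8699 + \left(200 + \frac{43}{33}\right)} = \sqrt{-8699 + \frac{6643}{33}} = \sqrt{- \frac{280424}{33}} = \frac{2 i \sqrt{2313498}}{33}$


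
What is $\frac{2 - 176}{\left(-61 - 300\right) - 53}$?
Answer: $\frac{29}{69} \approx 0.42029$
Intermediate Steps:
$\frac{2 - 176}{\left(-61 - 300\right) - 53} = \frac{2 - 176}{-361 - 53} = - \frac{174}{-414} = \left(-174\right) \left(- \frac{1}{414}\right) = \frac{29}{69}$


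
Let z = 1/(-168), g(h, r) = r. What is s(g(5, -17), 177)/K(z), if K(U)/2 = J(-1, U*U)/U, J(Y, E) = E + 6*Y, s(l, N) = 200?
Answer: 16800/169343 ≈ 0.099207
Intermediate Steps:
z = -1/168 ≈ -0.0059524
K(U) = 2*(-6 + U²)/U (K(U) = 2*((U*U + 6*(-1))/U) = 2*((U² - 6)/U) = 2*((-6 + U²)/U) = 2*(-6 + U²)/U)
s(g(5, -17), 177)/K(z) = 200/(-12/(-1/168) + 2*(-1/168)) = 200/(-12*(-168) - 1/84) = 200/(2016 - 1/84) = 200/(169343/84) = 200*(84/169343) = 16800/169343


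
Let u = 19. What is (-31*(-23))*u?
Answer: 13547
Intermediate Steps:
(-31*(-23))*u = -31*(-23)*19 = 713*19 = 13547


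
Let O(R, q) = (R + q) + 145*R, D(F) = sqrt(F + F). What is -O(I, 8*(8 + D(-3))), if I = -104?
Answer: 15120 - 8*I*sqrt(6) ≈ 15120.0 - 19.596*I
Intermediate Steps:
D(F) = sqrt(2)*sqrt(F) (D(F) = sqrt(2*F) = sqrt(2)*sqrt(F))
O(R, q) = q + 146*R
-O(I, 8*(8 + D(-3))) = -(8*(8 + sqrt(2)*sqrt(-3)) + 146*(-104)) = -(8*(8 + sqrt(2)*(I*sqrt(3))) - 15184) = -(8*(8 + I*sqrt(6)) - 15184) = -((64 + 8*I*sqrt(6)) - 15184) = -(-15120 + 8*I*sqrt(6)) = 15120 - 8*I*sqrt(6)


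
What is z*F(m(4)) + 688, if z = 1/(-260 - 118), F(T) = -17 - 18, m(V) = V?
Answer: 37157/54 ≈ 688.09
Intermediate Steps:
F(T) = -35
z = -1/378 (z = 1/(-378) = -1/378 ≈ -0.0026455)
z*F(m(4)) + 688 = -1/378*(-35) + 688 = 5/54 + 688 = 37157/54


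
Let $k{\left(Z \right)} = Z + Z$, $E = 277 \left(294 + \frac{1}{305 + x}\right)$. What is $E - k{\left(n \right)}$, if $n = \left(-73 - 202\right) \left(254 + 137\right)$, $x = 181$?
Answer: $\frac{144093445}{486} \approx 2.9649 \cdot 10^{5}$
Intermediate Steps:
$n = -107525$ ($n = \left(-275\right) 391 = -107525$)
$E = \frac{39579145}{486}$ ($E = 277 \left(294 + \frac{1}{305 + 181}\right) = 277 \left(294 + \frac{1}{486}\right) = 277 \cdot \frac{142885}{486} = \frac{39579145}{486} \approx 81439.0$)
$k{\left(Z \right)} = 2 Z$
$E - k{\left(n \right)} = \frac{39579145}{486} - 2 \left(-107525\right) = \frac{39579145}{486} - -215050 = \frac{39579145}{486} + 215050 = \frac{144093445}{486}$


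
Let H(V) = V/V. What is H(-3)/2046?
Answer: 1/2046 ≈ 0.00048876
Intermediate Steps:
H(V) = 1
H(-3)/2046 = 1/2046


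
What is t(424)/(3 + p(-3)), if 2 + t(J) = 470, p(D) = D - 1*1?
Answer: -468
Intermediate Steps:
p(D) = -1 + D (p(D) = D - 1 = -1 + D)
t(J) = 468 (t(J) = -2 + 470 = 468)
t(424)/(3 + p(-3)) = 468/(3 + (-1 - 3)) = 468/(3 - 4) = 468/(-1) = -1*468 = -468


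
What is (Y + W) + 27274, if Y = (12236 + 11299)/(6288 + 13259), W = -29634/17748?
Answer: 1576956463021/57820026 ≈ 27274.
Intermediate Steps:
W = -4939/2958 (W = -29634*1/17748 = -4939/2958 ≈ -1.6697)
Y = 23535/19547 ≈ 1.2040
(Y + W) + 27274 = (23535/19547 - 4939/2958) + 27274 = -26926103/57820026 + 27274 = 1576956463021/57820026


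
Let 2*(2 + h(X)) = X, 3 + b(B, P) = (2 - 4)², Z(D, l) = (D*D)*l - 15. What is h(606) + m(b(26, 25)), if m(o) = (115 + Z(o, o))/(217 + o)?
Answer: 65719/218 ≈ 301.46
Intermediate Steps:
Z(D, l) = -15 + l*D² (Z(D, l) = D²*l - 15 = l*D² - 15 = -15 + l*D²)
b(B, P) = 1 (b(B, P) = -3 + (2 - 4)² = -3 + (-2)² = -3 + 4 = 1)
h(X) = -2 + X/2
m(o) = (100 + o³)/(217 + o) (m(o) = (115 + (-15 + o*o²))/(217 + o) = (115 + (-15 + o³))/(217 + o) = (100 + o³)/(217 + o))
h(606) + m(b(26, 25)) = (-2 + (½)*606) + (100 + 1³)/(217 + 1) = (-2 + 303) + (100 + 1)/218 = 301 + (1/218)*101 = 301 + 101/218 = 65719/218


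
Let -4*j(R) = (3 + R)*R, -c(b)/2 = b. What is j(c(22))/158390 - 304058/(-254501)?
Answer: 48044966669/40310413390 ≈ 1.1919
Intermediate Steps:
c(b) = -2*b
j(R) = -R*(3 + R)/4 (j(R) = -(3 + R)*R/4 = -R*(3 + R)/4)
j(c(22))/158390 - 304058/(-254501) = -(-2*22)*(3 - 2*22)/4/158390 - 304058/(-254501) = -¼*(-44)*(3 - 44)*(1/158390) - 304058*(-1/254501) = -¼*(-44)*(-41)*(1/158390) + 304058/254501 = -451*1/158390 + 304058/254501 = -451/158390 + 304058/254501 = 48044966669/40310413390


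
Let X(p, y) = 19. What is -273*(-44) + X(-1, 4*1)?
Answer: 12031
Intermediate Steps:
-273*(-44) + X(-1, 4*1) = -273*(-44) + 19 = 12012 + 19 = 12031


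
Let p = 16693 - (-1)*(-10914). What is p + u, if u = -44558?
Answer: -38779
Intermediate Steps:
p = 5779 (p = 16693 - 1*10914 = 16693 - 10914 = 5779)
p + u = 5779 - 44558 = -38779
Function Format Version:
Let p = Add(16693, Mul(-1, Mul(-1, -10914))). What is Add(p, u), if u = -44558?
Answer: -38779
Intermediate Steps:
p = 5779 (p = Add(16693, Mul(-1, 10914)) = Add(16693, -10914) = 5779)
Add(p, u) = Add(5779, -44558) = -38779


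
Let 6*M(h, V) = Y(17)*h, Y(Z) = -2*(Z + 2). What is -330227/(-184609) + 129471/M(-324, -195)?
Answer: 8193045881/126272556 ≈ 64.884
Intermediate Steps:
Y(Z) = -4 - 2*Z (Y(Z) = -2*(2 + Z) = -4 - 2*Z)
M(h, V) = -19*h/3 (M(h, V) = ((-4 - 2*17)*h)/6 = ((-4 - 34)*h)/6 = (-38*h)/6 = -19*h/3)
-330227/(-184609) + 129471/M(-324, -195) = -330227/(-184609) + 129471/((-19/3*(-324))) = -330227*(-1/184609) + 129471/2052 = 330227/184609 + 129471*(1/2052) = 330227/184609 + 43157/684 = 8193045881/126272556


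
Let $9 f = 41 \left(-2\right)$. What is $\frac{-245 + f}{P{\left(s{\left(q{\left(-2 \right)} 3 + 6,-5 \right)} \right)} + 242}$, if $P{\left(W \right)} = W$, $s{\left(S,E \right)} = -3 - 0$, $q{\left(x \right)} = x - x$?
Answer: $- \frac{2287}{2151} \approx -1.0632$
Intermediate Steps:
$q{\left(x \right)} = 0$
$f = - \frac{82}{9}$ ($f = \frac{41 \left(-2\right)}{9} = \frac{1}{9} \left(-82\right) = - \frac{82}{9} \approx -9.1111$)
$s{\left(S,E \right)} = -3$ ($s{\left(S,E \right)} = -3 + 0 = -3$)
$\frac{-245 + f}{P{\left(s{\left(q{\left(-2 \right)} 3 + 6,-5 \right)} \right)} + 242} = \frac{-245 - \frac{82}{9}}{-3 + 242} = - \frac{2287}{9 \cdot 239} = \left(- \frac{2287}{9}\right) \frac{1}{239} = - \frac{2287}{2151}$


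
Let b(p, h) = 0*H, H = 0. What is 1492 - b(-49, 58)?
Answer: 1492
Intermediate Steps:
b(p, h) = 0 (b(p, h) = 0*0 = 0)
1492 - b(-49, 58) = 1492 - 1*0 = 1492 + 0 = 1492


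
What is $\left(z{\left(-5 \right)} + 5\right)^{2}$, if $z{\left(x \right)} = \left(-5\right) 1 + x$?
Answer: $25$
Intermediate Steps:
$z{\left(x \right)} = -5 + x$
$\left(z{\left(-5 \right)} + 5\right)^{2} = \left(\left(-5 - 5\right) + 5\right)^{2} = \left(-10 + 5\right)^{2} = \left(-5\right)^{2} = 25$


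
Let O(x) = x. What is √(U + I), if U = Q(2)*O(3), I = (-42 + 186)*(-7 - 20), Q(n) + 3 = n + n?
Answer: I*√3885 ≈ 62.33*I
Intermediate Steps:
Q(n) = -3 + 2*n (Q(n) = -3 + (n + n) = -3 + 2*n)
I = -3888 (I = 144*(-27) = -3888)
U = 3 (U = (-3 + 2*2)*3 = (-3 + 4)*3 = 1*3 = 3)
√(U + I) = √(3 - 3888) = √(-3885) = I*√3885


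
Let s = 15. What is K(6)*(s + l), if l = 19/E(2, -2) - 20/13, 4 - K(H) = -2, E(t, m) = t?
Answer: 1791/13 ≈ 137.77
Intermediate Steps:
K(H) = 6 (K(H) = 4 - 1*(-2) = 4 + 2 = 6)
l = 207/26 (l = 19/2 - 20/13 = 207/26 ≈ 7.9615)
K(6)*(s + l) = 6*(15 + 207/26) = 6*(597/26) = 1791/13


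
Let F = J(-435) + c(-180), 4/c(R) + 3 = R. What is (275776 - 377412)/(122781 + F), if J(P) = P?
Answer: -9299694/11194657 ≈ -0.83073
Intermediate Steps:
c(R) = 4/(-3 + R)
F = -79609/183 (F = -435 + 4/(-3 - 180) = -435 + 4/(-183) = -435 + 4*(-1/183) = -435 - 4/183 = -79609/183 ≈ -435.02)
(275776 - 377412)/(122781 + F) = (275776 - 377412)/(122781 - 79609/183) = -101636/22389314/183 = -101636*183/22389314 = -9299694/11194657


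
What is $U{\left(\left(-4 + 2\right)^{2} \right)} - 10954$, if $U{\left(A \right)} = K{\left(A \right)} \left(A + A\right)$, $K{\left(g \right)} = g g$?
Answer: $-10826$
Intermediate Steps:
$K{\left(g \right)} = g^{2}$
$U{\left(A \right)} = 2 A^{3}$ ($U{\left(A \right)} = A^{2} \left(A + A\right) = A^{2} \cdot 2 A = 2 A^{3}$)
$U{\left(\left(-4 + 2\right)^{2} \right)} - 10954 = 2 \left(\left(-4 + 2\right)^{2}\right)^{3} - 10954 = 2 \left(\left(-2\right)^{2}\right)^{3} - 10954 = 2 \cdot 4^{3} - 10954 = 2 \cdot 64 - 10954 = 128 - 10954 = -10826$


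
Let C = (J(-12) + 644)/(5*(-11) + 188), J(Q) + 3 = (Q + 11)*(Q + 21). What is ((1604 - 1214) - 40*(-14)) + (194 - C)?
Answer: 151520/133 ≈ 1139.2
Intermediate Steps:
J(Q) = -3 + (11 + Q)*(21 + Q) (J(Q) = -3 + (Q + 11)*(Q + 21) = -3 + (11 + Q)*(21 + Q))
C = 632/133 (C = ((228 + (-12)² + 32*(-12)) + 644)/(5*(-11) + 188) = ((228 + 144 - 384) + 644)/(-55 + 188) = (-12 + 644)/133 = 632*(1/133) = 632/133 ≈ 4.7519)
((1604 - 1214) - 40*(-14)) + (194 - C) = ((1604 - 1214) - 40*(-14)) + (194 - 1*632/133) = (390 + 560) + (194 - 632/133) = 950 + 25170/133 = 151520/133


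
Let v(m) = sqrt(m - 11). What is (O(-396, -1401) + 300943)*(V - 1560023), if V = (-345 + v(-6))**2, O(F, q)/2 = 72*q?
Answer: -142947246985 - 68447310*I*sqrt(17) ≈ -1.4295e+11 - 2.8222e+8*I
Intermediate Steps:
v(m) = sqrt(-11 + m)
O(F, q) = 144*q (O(F, q) = 2*(72*q) = 144*q)
V = (-345 + I*sqrt(17))**2 (V = (-345 + sqrt(-11 - 6))**2 = (-345 + sqrt(-17))**2 = (-345 + I*sqrt(17))**2 ≈ 1.1901e+5 - 2844.9*I)
(O(-396, -1401) + 300943)*(V - 1560023) = (144*(-1401) + 300943)*((345 - I*sqrt(17))**2 - 1560023) = (-201744 + 300943)*(-1560023 + (345 - I*sqrt(17))**2) = 99199*(-1560023 + (345 - I*sqrt(17))**2) = -154752721577 + 99199*(345 - I*sqrt(17))**2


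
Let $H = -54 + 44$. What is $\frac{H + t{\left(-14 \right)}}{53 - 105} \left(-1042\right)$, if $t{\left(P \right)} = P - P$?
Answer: $- \frac{2605}{13} \approx -200.38$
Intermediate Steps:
$H = -10$
$t{\left(P \right)} = 0$
$\frac{H + t{\left(-14 \right)}}{53 - 105} \left(-1042\right) = \frac{-10 + 0}{53 - 105} \left(-1042\right) = - \frac{10}{-52} \left(-1042\right) = \left(-10\right) \left(- \frac{1}{52}\right) \left(-1042\right) = \frac{5}{26} \left(-1042\right) = - \frac{2605}{13}$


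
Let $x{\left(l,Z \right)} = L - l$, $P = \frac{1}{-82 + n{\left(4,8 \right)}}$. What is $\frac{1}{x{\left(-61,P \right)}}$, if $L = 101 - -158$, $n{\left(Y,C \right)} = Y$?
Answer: $\frac{1}{320} \approx 0.003125$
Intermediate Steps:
$L = 259$ ($L = 101 + 158 = 259$)
$P = - \frac{1}{78}$ ($P = \frac{1}{-82 + 4} = \frac{1}{-78} = - \frac{1}{78} \approx -0.012821$)
$x{\left(l,Z \right)} = 259 - l$
$\frac{1}{x{\left(-61,P \right)}} = \frac{1}{259 - -61} = \frac{1}{259 + 61} = \frac{1}{320}$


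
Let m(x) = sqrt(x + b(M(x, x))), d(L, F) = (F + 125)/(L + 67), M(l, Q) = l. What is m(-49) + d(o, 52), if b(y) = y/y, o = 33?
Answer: 177/100 + 4*I*sqrt(3) ≈ 1.77 + 6.9282*I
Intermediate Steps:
b(y) = 1
d(L, F) = (125 + F)/(67 + L)
m(x) = sqrt(1 + x) (m(x) = sqrt(x + 1) = sqrt(1 + x))
m(-49) + d(o, 52) = sqrt(1 - 49) + (125 + 52)/(67 + 33) = sqrt(-48) + 177/100 = 4*I*sqrt(3) + (1/100)*177 = 4*I*sqrt(3) + 177/100 = 177/100 + 4*I*sqrt(3)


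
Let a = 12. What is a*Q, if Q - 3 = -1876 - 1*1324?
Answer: -38364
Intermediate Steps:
Q = -3197 (Q = 3 + (-1876 - 1*1324) = 3 + (-1876 - 1324) = 3 - 3200 = -3197)
a*Q = 12*(-3197) = -38364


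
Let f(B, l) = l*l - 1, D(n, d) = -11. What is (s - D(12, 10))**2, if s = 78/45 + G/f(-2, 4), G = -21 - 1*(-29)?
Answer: 39601/225 ≈ 176.00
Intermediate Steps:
G = 8 (G = -21 + 29 = 8)
f(B, l) = -1 + l**2 (f(B, l) = l**2 - 1 = -1 + l**2)
s = 34/15 (s = 78/45 + 8/(-1 + 4**2) = 78*(1/45) + 8/(-1 + 16) = 26/15 + 8/15 = 34/15 ≈ 2.2667)
(s - D(12, 10))**2 = (34/15 - 1*(-11))**2 = (34/15 + 11)**2 = (199/15)**2 = 39601/225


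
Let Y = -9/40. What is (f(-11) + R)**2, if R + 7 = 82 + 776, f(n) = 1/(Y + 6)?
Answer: 38659817641/53361 ≈ 7.2450e+5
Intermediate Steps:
Y = -9/40 (Y = -9*1/40 = -9/40 ≈ -0.22500)
f(n) = 40/231 (f(n) = 1/(-9/40 + 6) = 1/(231/40) = 40/231)
R = 851 (R = -7 + (82 + 776) = -7 + 858 = 851)
(f(-11) + R)**2 = (40/231 + 851)**2 = (196621/231)**2 = 38659817641/53361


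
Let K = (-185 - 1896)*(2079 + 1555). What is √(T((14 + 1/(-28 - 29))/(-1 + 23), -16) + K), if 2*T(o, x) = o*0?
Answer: I*√7562354 ≈ 2750.0*I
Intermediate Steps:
T(o, x) = 0 (T(o, x) = (o*0)/2 = (½)*0 = 0)
K = -7562354 (K = -2081*3634 = -7562354)
√(T((14 + 1/(-28 - 29))/(-1 + 23), -16) + K) = √(0 - 7562354) = √(-7562354) = I*√7562354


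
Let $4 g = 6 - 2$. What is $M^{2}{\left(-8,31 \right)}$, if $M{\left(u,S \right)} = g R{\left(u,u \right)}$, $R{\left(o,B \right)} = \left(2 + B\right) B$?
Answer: $2304$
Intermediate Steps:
$g = 1$ ($g = \frac{6 - 2}{4} = \frac{1}{4} \cdot 4 = 1$)
$R{\left(o,B \right)} = B \left(2 + B\right)$
$M{\left(u,S \right)} = u \left(2 + u\right)$ ($M{\left(u,S \right)} = 1 u \left(2 + u\right) = u \left(2 + u\right)$)
$M^{2}{\left(-8,31 \right)} = \left(- 8 \left(2 - 8\right)\right)^{2} = \left(\left(-8\right) \left(-6\right)\right)^{2} = 48^{2} = 2304$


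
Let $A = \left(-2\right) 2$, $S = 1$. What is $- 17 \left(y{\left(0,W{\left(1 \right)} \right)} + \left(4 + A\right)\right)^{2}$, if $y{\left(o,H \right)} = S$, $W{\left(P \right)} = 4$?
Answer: $-17$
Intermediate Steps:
$y{\left(o,H \right)} = 1$
$A = -4$
$- 17 \left(y{\left(0,W{\left(1 \right)} \right)} + \left(4 + A\right)\right)^{2} = - 17 \left(1 + \left(4 - 4\right)\right)^{2} = - 17 \left(1 + 0\right)^{2} = - 17 \cdot 1^{2} = \left(-17\right) 1 = -17$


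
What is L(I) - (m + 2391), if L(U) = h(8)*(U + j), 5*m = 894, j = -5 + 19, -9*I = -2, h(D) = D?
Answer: -110521/45 ≈ -2456.0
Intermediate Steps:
I = 2/9 (I = -1/9*(-2) = 2/9 ≈ 0.22222)
j = 14
m = 894/5 (m = (1/5)*894 = 894/5 ≈ 178.80)
L(U) = 112 + 8*U (L(U) = 8*(U + 14) = 8*(14 + U) = 112 + 8*U)
L(I) - (m + 2391) = (112 + 8*(2/9)) - (894/5 + 2391) = (112 + 16/9) - 1*12849/5 = 1024/9 - 12849/5 = -110521/45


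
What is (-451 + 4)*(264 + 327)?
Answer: -264177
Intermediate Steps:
(-451 + 4)*(264 + 327) = -447*591 = -264177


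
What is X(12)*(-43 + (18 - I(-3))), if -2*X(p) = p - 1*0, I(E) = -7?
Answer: 108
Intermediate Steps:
X(p) = -p/2 (X(p) = -(p - 1*0)/2 = -(p + 0)/2 = -p/2)
X(12)*(-43 + (18 - I(-3))) = (-½*12)*(-43 + (18 - 1*(-7))) = -6*(-43 + (18 + 7)) = -6*(-43 + 25) = -6*(-18) = 108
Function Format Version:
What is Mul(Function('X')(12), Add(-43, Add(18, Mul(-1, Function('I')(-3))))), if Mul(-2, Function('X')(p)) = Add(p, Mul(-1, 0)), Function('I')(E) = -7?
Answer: 108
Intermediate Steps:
Function('X')(p) = Mul(Rational(-1, 2), p) (Function('X')(p) = Mul(Rational(-1, 2), Add(p, Mul(-1, 0))) = Mul(Rational(-1, 2), Add(p, 0)) = Mul(Rational(-1, 2), p))
Mul(Function('X')(12), Add(-43, Add(18, Mul(-1, Function('I')(-3))))) = Mul(Mul(Rational(-1, 2), 12), Add(-43, Add(18, Mul(-1, -7)))) = Mul(-6, Add(-43, Add(18, 7))) = Mul(-6, Add(-43, 25)) = Mul(-6, -18) = 108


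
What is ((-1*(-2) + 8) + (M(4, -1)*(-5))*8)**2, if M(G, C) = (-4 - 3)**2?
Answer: 3802500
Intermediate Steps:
M(G, C) = 49 (M(G, C) = (-7)**2 = 49)
((-1*(-2) + 8) + (M(4, -1)*(-5))*8)**2 = ((-1*(-2) + 8) + (49*(-5))*8)**2 = ((2 + 8) - 245*8)**2 = (10 - 1960)**2 = (-1950)**2 = 3802500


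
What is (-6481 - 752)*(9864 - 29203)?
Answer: 139878987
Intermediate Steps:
(-6481 - 752)*(9864 - 29203) = -7233*(-19339) = 139878987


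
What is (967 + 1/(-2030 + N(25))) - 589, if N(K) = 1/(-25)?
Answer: 19183853/50751 ≈ 378.00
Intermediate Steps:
N(K) = -1/25
(967 + 1/(-2030 + N(25))) - 589 = (967 + 1/(-2030 - 1/25)) - 589 = (967 + 1/(-50751/25)) - 589 = (967 - 25/50751) - 589 = 49076192/50751 - 589 = 19183853/50751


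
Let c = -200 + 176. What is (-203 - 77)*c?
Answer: 6720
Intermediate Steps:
c = -24
(-203 - 77)*c = (-203 - 77)*(-24) = -280*(-24) = 6720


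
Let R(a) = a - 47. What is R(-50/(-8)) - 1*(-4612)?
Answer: 18285/4 ≈ 4571.3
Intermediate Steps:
R(a) = -47 + a
R(-50/(-8)) - 1*(-4612) = (-47 - 50/(-8)) - 1*(-4612) = (-47 - 50*(-⅛)) + 4612 = (-47 + 25/4) + 4612 = -163/4 + 4612 = 18285/4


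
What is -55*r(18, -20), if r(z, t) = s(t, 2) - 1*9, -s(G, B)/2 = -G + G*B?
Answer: -1705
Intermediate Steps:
s(G, B) = 2*G - 2*B*G (s(G, B) = -2*(-G + G*B) = -2*(-G + B*G) = 2*G - 2*B*G)
r(z, t) = -9 - 2*t (r(z, t) = 2*t*(1 - 1*2) - 1*9 = 2*t*(1 - 2) - 9 = 2*t*(-1) - 9 = -2*t - 9 = -9 - 2*t)
-55*r(18, -20) = -55*(-9 - 2*(-20)) = -55*(-9 + 40) = -55*31 = -1705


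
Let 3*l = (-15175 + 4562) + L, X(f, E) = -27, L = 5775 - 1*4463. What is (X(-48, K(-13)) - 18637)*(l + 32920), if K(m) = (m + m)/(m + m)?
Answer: -1669662776/3 ≈ -5.5655e+8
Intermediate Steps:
K(m) = 1 (K(m) = (2*m)/((2*m)) = (2*m)*(1/(2*m)) = 1)
L = 1312 (L = 5775 - 4463 = 1312)
l = -9301/3 (l = ((-15175 + 4562) + 1312)/3 = (-10613 + 1312)/3 = (1/3)*(-9301) = -9301/3 ≈ -3100.3)
(X(-48, K(-13)) - 18637)*(l + 32920) = (-27 - 18637)*(-9301/3 + 32920) = -18664*89459/3 = -1669662776/3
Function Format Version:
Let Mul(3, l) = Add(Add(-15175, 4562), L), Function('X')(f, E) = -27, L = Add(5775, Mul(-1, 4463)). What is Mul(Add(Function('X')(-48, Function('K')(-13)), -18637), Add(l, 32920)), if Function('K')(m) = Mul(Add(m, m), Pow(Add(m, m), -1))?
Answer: Rational(-1669662776, 3) ≈ -5.5655e+8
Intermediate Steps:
Function('K')(m) = 1 (Function('K')(m) = Mul(Mul(2, m), Pow(Mul(2, m), -1)) = Mul(Mul(2, m), Mul(Rational(1, 2), Pow(m, -1))) = 1)
L = 1312 (L = Add(5775, -4463) = 1312)
l = Rational(-9301, 3) (l = Mul(Rational(1, 3), Add(Add(-15175, 4562), 1312)) = Mul(Rational(1, 3), Add(-10613, 1312)) = Mul(Rational(1, 3), -9301) = Rational(-9301, 3) ≈ -3100.3)
Mul(Add(Function('X')(-48, Function('K')(-13)), -18637), Add(l, 32920)) = Mul(Add(-27, -18637), Add(Rational(-9301, 3), 32920)) = Mul(-18664, Rational(89459, 3)) = Rational(-1669662776, 3)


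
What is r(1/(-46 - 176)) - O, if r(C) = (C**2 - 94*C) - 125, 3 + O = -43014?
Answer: 2113910197/49284 ≈ 42892.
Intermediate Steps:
O = -43017 (O = -3 - 43014 = -43017)
r(C) = -125 + C**2 - 94*C
r(1/(-46 - 176)) - O = (-125 + (1/(-46 - 176))**2 - 94/(-46 - 176)) - 1*(-43017) = (-125 + (1/(-222))**2 - 94/(-222)) + 43017 = (-125 + (-1/222)**2 - 94*(-1/222)) + 43017 = (-125 + 1/49284 + 47/111) + 43017 = -6139631/49284 + 43017 = 2113910197/49284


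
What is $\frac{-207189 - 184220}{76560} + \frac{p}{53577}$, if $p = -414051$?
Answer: $- \frac{1950750539}{151920560} \approx -12.841$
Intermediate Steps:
$\frac{-207189 - 184220}{76560} + \frac{p}{53577} = \frac{-207189 - 184220}{76560} - \frac{414051}{53577} = \left(-207189 - 184220\right) \frac{1}{76560} - \frac{138017}{17859} = \left(-391409\right) \frac{1}{76560} - \frac{138017}{17859} = - \frac{391409}{76560} - \frac{138017}{17859} = - \frac{1950750539}{151920560}$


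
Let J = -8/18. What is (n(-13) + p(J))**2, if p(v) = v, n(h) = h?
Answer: 14641/81 ≈ 180.75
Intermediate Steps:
J = -4/9 (J = -8*1/18 = -4/9 ≈ -0.44444)
(n(-13) + p(J))**2 = (-13 - 4/9)**2 = (-121/9)**2 = 14641/81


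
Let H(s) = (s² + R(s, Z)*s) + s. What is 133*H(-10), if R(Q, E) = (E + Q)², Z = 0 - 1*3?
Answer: -212800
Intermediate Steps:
Z = -3 (Z = 0 - 3 = -3)
H(s) = s + s² + s*(-3 + s)² (H(s) = (s² + (-3 + s)²*s) + s = (s² + s*(-3 + s)²) + s = s + s² + s*(-3 + s)²)
133*H(-10) = 133*(-10*(1 - 10 + (-3 - 10)²)) = 133*(-10*(1 - 10 + (-13)²)) = 133*(-10*(1 - 10 + 169)) = 133*(-10*160) = 133*(-1600) = -212800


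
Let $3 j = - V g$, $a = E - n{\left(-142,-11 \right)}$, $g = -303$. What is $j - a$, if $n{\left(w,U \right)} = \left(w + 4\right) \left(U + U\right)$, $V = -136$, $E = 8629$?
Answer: $-19329$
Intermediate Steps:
$n{\left(w,U \right)} = 2 U \left(4 + w\right)$ ($n{\left(w,U \right)} = \left(4 + w\right) 2 U = 2 U \left(4 + w\right)$)
$a = 5593$ ($a = 8629 - 2 \left(-11\right) \left(4 - 142\right) = 8629 - 2 \left(-11\right) \left(-138\right) = 8629 - 3036 = 5593$)
$j = -13736$ ($j = \frac{\left(-1\right) \left(\left(-136\right) \left(-303\right)\right)}{3} = \frac{\left(-1\right) 41208}{3} = \frac{1}{3} \left(-41208\right) = -13736$)
$j - a = -13736 - 5593 = -19329$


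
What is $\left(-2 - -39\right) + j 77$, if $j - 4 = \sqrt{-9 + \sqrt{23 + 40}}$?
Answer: $345 + 77 \sqrt{-9 + 3 \sqrt{7}} \approx 345.0 + 79.379 i$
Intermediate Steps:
$j = 4 + \sqrt{-9 + 3 \sqrt{7}}$ ($j = 4 + \sqrt{-9 + \sqrt{23 + 40}} = 4 + \sqrt{-9 + \sqrt{63}} = 4 + \sqrt{-9 + 3 \sqrt{7}} \approx 4.0 + 1.0309 i$)
$\left(-2 - -39\right) + j 77 = \left(-2 - -39\right) + \left(4 + \sqrt{-9 + 3 \sqrt{7}}\right) 77 = \left(-2 + 39\right) + \left(308 + 77 \sqrt{-9 + 3 \sqrt{7}}\right) = 37 + \left(308 + 77 \sqrt{-9 + 3 \sqrt{7}}\right) = 345 + 77 \sqrt{-9 + 3 \sqrt{7}}$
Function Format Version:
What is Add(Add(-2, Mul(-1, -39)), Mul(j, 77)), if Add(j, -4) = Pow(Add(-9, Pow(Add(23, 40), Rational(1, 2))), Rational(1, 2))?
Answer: Add(345, Mul(77, Pow(Add(-9, Mul(3, Pow(7, Rational(1, 2)))), Rational(1, 2)))) ≈ Add(345.00, Mul(79.379, I))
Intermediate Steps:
j = Add(4, Pow(Add(-9, Mul(3, Pow(7, Rational(1, 2)))), Rational(1, 2))) (j = Add(4, Pow(Add(-9, Pow(Add(23, 40), Rational(1, 2))), Rational(1, 2))) = Add(4, Pow(Add(-9, Pow(63, Rational(1, 2))), Rational(1, 2))) = Add(4, Pow(Add(-9, Mul(3, Pow(7, Rational(1, 2)))), Rational(1, 2))) ≈ Add(4.0000, Mul(1.0309, I)))
Add(Add(-2, Mul(-1, -39)), Mul(j, 77)) = Add(Add(-2, Mul(-1, -39)), Mul(Add(4, Pow(Add(-9, Mul(3, Pow(7, Rational(1, 2)))), Rational(1, 2))), 77)) = Add(Add(-2, 39), Add(308, Mul(77, Pow(Add(-9, Mul(3, Pow(7, Rational(1, 2)))), Rational(1, 2))))) = Add(37, Add(308, Mul(77, Pow(Add(-9, Mul(3, Pow(7, Rational(1, 2)))), Rational(1, 2))))) = Add(345, Mul(77, Pow(Add(-9, Mul(3, Pow(7, Rational(1, 2)))), Rational(1, 2))))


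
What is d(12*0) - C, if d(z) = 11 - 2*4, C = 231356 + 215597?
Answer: -446950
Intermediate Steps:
C = 446953
d(z) = 3 (d(z) = 11 - 8 = 3)
d(12*0) - C = 3 - 1*446953 = 3 - 446953 = -446950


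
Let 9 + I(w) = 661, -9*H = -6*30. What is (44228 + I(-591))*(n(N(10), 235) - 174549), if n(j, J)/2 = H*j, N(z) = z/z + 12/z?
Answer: -7829809680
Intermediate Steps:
H = 20 (H = -(-2)*30/3 = -⅑*(-180) = 20)
I(w) = 652 (I(w) = -9 + 661 = 652)
N(z) = 1 + 12/z
n(j, J) = 40*j (n(j, J) = 2*(20*j) = 40*j)
(44228 + I(-591))*(n(N(10), 235) - 174549) = (44228 + 652)*(40*((12 + 10)/10) - 174549) = 44880*(40*((⅒)*22) - 174549) = 44880*(40*(11/5) - 174549) = 44880*(88 - 174549) = 44880*(-174461) = -7829809680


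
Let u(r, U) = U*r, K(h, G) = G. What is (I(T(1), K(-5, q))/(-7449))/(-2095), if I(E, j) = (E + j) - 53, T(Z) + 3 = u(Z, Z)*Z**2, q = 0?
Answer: -11/3121131 ≈ -3.5244e-6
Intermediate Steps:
T(Z) = -3 + Z**4 (T(Z) = -3 + (Z*Z)*Z**2 = -3 + Z**2*Z**2 = -3 + Z**4)
I(E, j) = -53 + E + j
(I(T(1), K(-5, q))/(-7449))/(-2095) = ((-53 + (-3 + 1**4) + 0)/(-7449))/(-2095) = ((-53 + (-3 + 1) + 0)*(-1/7449))*(-1/2095) = ((-53 - 2 + 0)*(-1/7449))*(-1/2095) = -55*(-1/7449)*(-1/2095) = (55/7449)*(-1/2095) = -11/3121131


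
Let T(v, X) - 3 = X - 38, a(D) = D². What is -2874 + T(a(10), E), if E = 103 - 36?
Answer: -2842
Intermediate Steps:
E = 67
T(v, X) = -35 + X (T(v, X) = 3 + (X - 38) = 3 + (-38 + X) = -35 + X)
-2874 + T(a(10), E) = -2874 + (-35 + 67) = -2874 + 32 = -2842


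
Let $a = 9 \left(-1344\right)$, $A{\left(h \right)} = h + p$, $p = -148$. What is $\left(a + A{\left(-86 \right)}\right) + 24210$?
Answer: $11880$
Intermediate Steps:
$A{\left(h \right)} = -148 + h$ ($A{\left(h \right)} = h - 148 = -148 + h$)
$a = -12096$
$\left(a + A{\left(-86 \right)}\right) + 24210 = \left(-12096 - 234\right) + 24210 = -12330 + 24210 = 11880$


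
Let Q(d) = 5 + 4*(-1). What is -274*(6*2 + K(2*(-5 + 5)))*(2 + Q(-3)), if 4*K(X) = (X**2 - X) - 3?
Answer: -18495/2 ≈ -9247.5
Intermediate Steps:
K(X) = -3/4 - X/4 + X**2/4 (K(X) = ((X**2 - X) - 3)/4 = (-3 + X**2 - X)/4 = -3/4 - X/4 + X**2/4)
Q(d) = 1 (Q(d) = 5 - 4 = 1)
-274*(6*2 + K(2*(-5 + 5)))*(2 + Q(-3)) = -274*(6*2 + (-3/4 - (-5 + 5)/2 + (2*(-5 + 5))**2/4))*(2 + 1) = -274*(12 + (-3/4 - 0/2 + (2*0)**2/4))*3 = -274*(12 + (-3/4 - 1/4*0 + (1/4)*0**2))*3 = -274*(12 + (-3/4 + 0 + (1/4)*0))*3 = -274*(12 + (-3/4 + 0 + 0))*3 = -274*(12 - 3/4)*3 = -6165*3/2 = -274*135/4 = -18495/2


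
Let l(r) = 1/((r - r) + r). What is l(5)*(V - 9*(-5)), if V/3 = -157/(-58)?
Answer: 3081/290 ≈ 10.624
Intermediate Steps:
V = 471/58 (V = 3*(-157/(-58)) = 3*(-157*(-1/58)) = 3*(157/58) = 471/58 ≈ 8.1207)
l(r) = 1/r (l(r) = 1/(0 + r) = 1/r)
l(5)*(V - 9*(-5)) = (471/58 - 9*(-5))/5 = (471/58 + 45)/5 = (⅕)*(3081/58) = 3081/290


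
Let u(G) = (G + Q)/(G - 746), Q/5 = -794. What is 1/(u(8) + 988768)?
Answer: 369/364857373 ≈ 1.0114e-6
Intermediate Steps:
Q = -3970 (Q = 5*(-794) = -3970)
u(G) = (-3970 + G)/(-746 + G) (u(G) = (G - 3970)/(G - 746) = (-3970 + G)/(-746 + G))
1/(u(8) + 988768) = 1/((-3970 + 8)/(-746 + 8) + 988768) = 1/(-3962/(-738) + 988768) = 1/(-1/738*(-3962) + 988768) = 1/(1981/369 + 988768) = 1/(364857373/369) = 369/364857373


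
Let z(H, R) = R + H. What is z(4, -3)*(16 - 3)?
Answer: 13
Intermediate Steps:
z(H, R) = H + R
z(4, -3)*(16 - 3) = (4 - 3)*(16 - 3) = 1*13 = 13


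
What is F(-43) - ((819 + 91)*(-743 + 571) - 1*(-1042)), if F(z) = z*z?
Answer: 157327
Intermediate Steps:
F(z) = z**2
F(-43) - ((819 + 91)*(-743 + 571) - 1*(-1042)) = (-43)**2 - ((819 + 91)*(-743 + 571) - 1*(-1042)) = 1849 - (910*(-172) + 1042) = 1849 - (-156520 + 1042) = 1849 - 1*(-155478) = 1849 + 155478 = 157327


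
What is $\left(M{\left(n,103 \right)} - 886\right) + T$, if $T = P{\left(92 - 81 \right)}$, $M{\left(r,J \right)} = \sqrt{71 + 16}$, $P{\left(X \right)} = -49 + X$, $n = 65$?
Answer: $-924 + \sqrt{87} \approx -914.67$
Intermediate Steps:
$M{\left(r,J \right)} = \sqrt{87}$
$T = -38$ ($T = -49 + \left(92 - 81\right) = -49 + 11 = -38$)
$\left(M{\left(n,103 \right)} - 886\right) + T = \left(\sqrt{87} - 886\right) - 38 = \left(-886 + \sqrt{87}\right) - 38 = -924 + \sqrt{87}$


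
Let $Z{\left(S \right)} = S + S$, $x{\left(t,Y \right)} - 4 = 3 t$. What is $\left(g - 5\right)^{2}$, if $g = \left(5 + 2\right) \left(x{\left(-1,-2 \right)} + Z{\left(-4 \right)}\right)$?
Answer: $2916$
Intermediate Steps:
$x{\left(t,Y \right)} = 4 + 3 t$
$Z{\left(S \right)} = 2 S$
$g = -49$ ($g = \left(5 + 2\right) \left(\left(4 + 3 \left(-1\right)\right) + 2 \left(-4\right)\right) = 7 \left(\left(4 - 3\right) - 8\right) = 7 \left(1 - 8\right) = 7 \left(-7\right) = -49$)
$\left(g - 5\right)^{2} = \left(-49 - 5\right)^{2} = \left(-54\right)^{2} = 2916$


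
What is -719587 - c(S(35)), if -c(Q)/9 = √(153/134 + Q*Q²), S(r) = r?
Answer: -719587 + 9*√769884002/134 ≈ -7.1772e+5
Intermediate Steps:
c(Q) = -9*√(153/134 + Q³) (c(Q) = -9*√(153/134 + Q*Q²) = -9*√(153*(1/134) + Q³) = -9*√(153/134 + Q³))
-719587 - c(S(35)) = -719587 - (-9)*√(20502 + 17956*35³)/134 = -719587 - (-9)*√(20502 + 17956*42875)/134 = -719587 - (-9)*√(20502 + 769863500)/134 = -719587 - (-9)*√769884002/134 = -719587 + 9*√769884002/134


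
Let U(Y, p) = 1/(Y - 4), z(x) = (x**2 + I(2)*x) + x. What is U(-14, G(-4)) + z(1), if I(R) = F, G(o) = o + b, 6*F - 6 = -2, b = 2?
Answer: 47/18 ≈ 2.6111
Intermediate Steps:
F = 2/3 (F = 1 + (1/6)*(-2) = 1 - 1/3 = 2/3 ≈ 0.66667)
G(o) = 2 + o (G(o) = o + 2 = 2 + o)
I(R) = 2/3
z(x) = x**2 + 5*x/3 (z(x) = (x**2 + 2*x/3) + x = x**2 + 5*x/3)
U(Y, p) = 1/(-4 + Y)
U(-14, G(-4)) + z(1) = 1/(-4 - 14) + (1/3)*1*(5 + 3*1) = 1/(-18) + (1/3)*1*(5 + 3) = -1/18 + (1/3)*1*8 = -1/18 + 8/3 = 47/18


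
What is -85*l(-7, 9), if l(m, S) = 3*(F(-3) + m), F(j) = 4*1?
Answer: 765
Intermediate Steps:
F(j) = 4
l(m, S) = 12 + 3*m (l(m, S) = 3*(4 + m) = 12 + 3*m)
-85*l(-7, 9) = -85*(12 + 3*(-7)) = -85*(12 - 21) = -85*(-9) = 765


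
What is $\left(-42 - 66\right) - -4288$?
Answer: $4180$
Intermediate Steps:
$\left(-42 - 66\right) - -4288 = \left(-42 - 66\right) + 4288 = -108 + 4288 = 4180$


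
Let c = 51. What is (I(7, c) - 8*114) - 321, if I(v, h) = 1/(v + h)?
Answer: -71513/58 ≈ -1233.0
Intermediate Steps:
I(v, h) = 1/(h + v)
(I(7, c) - 8*114) - 321 = (1/(51 + 7) - 8*114) - 321 = (1/58 - 912) - 321 = -52895/58 - 321 = -71513/58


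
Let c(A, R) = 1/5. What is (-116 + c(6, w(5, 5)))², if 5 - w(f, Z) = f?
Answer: 335241/25 ≈ 13410.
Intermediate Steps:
w(f, Z) = 5 - f
c(A, R) = ⅕
(-116 + c(6, w(5, 5)))² = (-116 + ⅕)² = (-579/5)² = 335241/25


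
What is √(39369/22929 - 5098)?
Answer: I*√297701659913/7643 ≈ 71.388*I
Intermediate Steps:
√(39369/22929 - 5098) = √(39369*(1/22929) - 5098) = √(13123/7643 - 5098) = √(-38950891/7643) = I*√297701659913/7643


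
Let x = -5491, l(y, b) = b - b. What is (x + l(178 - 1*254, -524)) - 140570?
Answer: -146061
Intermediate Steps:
l(y, b) = 0
(x + l(178 - 1*254, -524)) - 140570 = (-5491 + 0) - 140570 = -5491 - 140570 = -146061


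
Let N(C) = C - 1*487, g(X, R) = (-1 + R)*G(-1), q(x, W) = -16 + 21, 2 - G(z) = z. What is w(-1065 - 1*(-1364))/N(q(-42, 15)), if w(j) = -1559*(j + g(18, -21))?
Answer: 363247/482 ≈ 753.62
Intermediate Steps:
G(z) = 2 - z
q(x, W) = 5
g(X, R) = -3 + 3*R (g(X, R) = (-1 + R)*(2 - 1*(-1)) = (-1 + R)*(2 + 1) = (-1 + R)*3 = -3 + 3*R)
N(C) = -487 + C (N(C) = C - 487 = -487 + C)
w(j) = 102894 - 1559*j (w(j) = -1559*(j + (-3 + 3*(-21))) = -1559*(j + (-3 - 63)) = -1559*(j - 66) = -1559*(-66 + j) = 102894 - 1559*j)
w(-1065 - 1*(-1364))/N(q(-42, 15)) = (102894 - 1559*(-1065 - 1*(-1364)))/(-487 + 5) = (102894 - 1559*(-1065 + 1364))/(-482) = (102894 - 1559*299)*(-1/482) = (102894 - 466141)*(-1/482) = -363247*(-1/482) = 363247/482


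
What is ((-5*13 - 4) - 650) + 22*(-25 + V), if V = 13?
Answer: -983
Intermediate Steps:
((-5*13 - 4) - 650) + 22*(-25 + V) = ((-5*13 - 4) - 650) + 22*(-25 + 13) = ((-65 - 4) - 650) + 22*(-12) = (-69 - 650) - 264 = -719 - 264 = -983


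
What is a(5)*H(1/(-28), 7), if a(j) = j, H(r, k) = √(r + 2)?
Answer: 5*√385/14 ≈ 7.0077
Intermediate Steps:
H(r, k) = √(2 + r)
a(5)*H(1/(-28), 7) = 5*√(2 + 1/(-28)) = 5*√(2 - 1/28) = 5*√(55/28) = 5*(√385/14) = 5*√385/14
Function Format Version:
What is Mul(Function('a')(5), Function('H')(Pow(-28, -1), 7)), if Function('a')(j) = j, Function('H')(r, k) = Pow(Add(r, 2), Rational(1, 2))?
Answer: Mul(Rational(5, 14), Pow(385, Rational(1, 2))) ≈ 7.0077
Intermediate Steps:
Function('H')(r, k) = Pow(Add(2, r), Rational(1, 2))
Mul(Function('a')(5), Function('H')(Pow(-28, -1), 7)) = Mul(5, Pow(Add(2, Pow(-28, -1)), Rational(1, 2))) = Mul(5, Pow(Add(2, Rational(-1, 28)), Rational(1, 2))) = Mul(5, Pow(Rational(55, 28), Rational(1, 2))) = Mul(5, Mul(Rational(1, 14), Pow(385, Rational(1, 2)))) = Mul(Rational(5, 14), Pow(385, Rational(1, 2)))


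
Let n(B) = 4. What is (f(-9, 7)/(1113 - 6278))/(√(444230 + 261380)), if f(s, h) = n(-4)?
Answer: -2*√705610/1822237825 ≈ -9.2195e-7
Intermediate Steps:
f(s, h) = 4
(f(-9, 7)/(1113 - 6278))/(√(444230 + 261380)) = (4/(1113 - 6278))/(√(444230 + 261380)) = (4/(-5165))/(√705610) = (4*(-1/5165))*(√705610/705610) = -2*√705610/1822237825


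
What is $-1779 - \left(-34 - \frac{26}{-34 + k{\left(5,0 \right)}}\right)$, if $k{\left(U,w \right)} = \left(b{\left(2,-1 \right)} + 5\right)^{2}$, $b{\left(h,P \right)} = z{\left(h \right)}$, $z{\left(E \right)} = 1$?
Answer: $-1732$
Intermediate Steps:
$b{\left(h,P \right)} = 1$
$k{\left(U,w \right)} = 36$ ($k{\left(U,w \right)} = \left(1 + 5\right)^{2} = 6^{2} = 36$)
$-1779 - \left(-34 - \frac{26}{-34 + k{\left(5,0 \right)}}\right) = -1779 - \left(-34 - \frac{26}{-34 + 36}\right) = -1779 - \left(-34 - \frac{26}{2}\right) = -1779 - \left(-34 - 13\right) = -1779 - -47 = -1779 + 47 = -1732$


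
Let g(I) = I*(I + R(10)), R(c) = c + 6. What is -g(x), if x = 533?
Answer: -292617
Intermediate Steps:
R(c) = 6 + c
g(I) = I*(16 + I) (g(I) = I*(I + (6 + 10)) = I*(I + 16) = I*(16 + I))
-g(x) = -533*(16 + 533) = -533*549 = -1*292617 = -292617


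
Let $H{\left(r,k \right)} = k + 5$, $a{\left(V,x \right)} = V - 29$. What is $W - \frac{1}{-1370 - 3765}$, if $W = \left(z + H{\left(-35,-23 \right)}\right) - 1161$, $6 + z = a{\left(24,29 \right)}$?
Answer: $- \frac{6110649}{5135} \approx -1190.0$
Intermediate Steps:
$a{\left(V,x \right)} = -29 + V$
$H{\left(r,k \right)} = 5 + k$
$z = -11$ ($z = -6 + \left(-29 + 24\right) = -6 - 5 = -11$)
$W = -1190$ ($W = \left(-11 + \left(5 - 23\right)\right) - 1161 = \left(-11 - 18\right) - 1161 = -29 - 1161 = -1190$)
$W - \frac{1}{-1370 - 3765} = -1190 - \frac{1}{-1370 - 3765} = -1190 - \frac{1}{-5135} = -1190 - - \frac{1}{5135} = -1190 + \frac{1}{5135} = - \frac{6110649}{5135}$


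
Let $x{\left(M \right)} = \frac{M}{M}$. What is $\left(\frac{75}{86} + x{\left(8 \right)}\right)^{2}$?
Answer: $\frac{25921}{7396} \approx 3.5047$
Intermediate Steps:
$x{\left(M \right)} = 1$
$\left(\frac{75}{86} + x{\left(8 \right)}\right)^{2} = \left(\frac{75}{86} + 1\right)^{2} = \left(\frac{161}{86}\right)^{2} = \frac{25921}{7396}$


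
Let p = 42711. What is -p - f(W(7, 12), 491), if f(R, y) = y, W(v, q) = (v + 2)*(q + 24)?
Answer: -43202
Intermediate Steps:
W(v, q) = (2 + v)*(24 + q)
-p - f(W(7, 12), 491) = -1*42711 - 1*491 = -42711 - 491 = -43202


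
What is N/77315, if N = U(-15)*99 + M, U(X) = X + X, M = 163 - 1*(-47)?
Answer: -552/15463 ≈ -0.035698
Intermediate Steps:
M = 210 (M = 163 + 47 = 210)
U(X) = 2*X
N = -2760 (N = (2*(-15))*99 + 210 = -30*99 + 210 = -2970 + 210 = -2760)
N/77315 = -2760/77315 = -2760*1/77315 = -552/15463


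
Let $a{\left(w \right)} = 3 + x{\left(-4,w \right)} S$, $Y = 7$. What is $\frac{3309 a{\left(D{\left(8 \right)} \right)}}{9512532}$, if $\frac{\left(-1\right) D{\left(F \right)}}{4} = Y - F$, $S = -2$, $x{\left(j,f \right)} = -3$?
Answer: $\frac{1103}{352316} \approx 0.0031307$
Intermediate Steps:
$D{\left(F \right)} = -28 + 4 F$ ($D{\left(F \right)} = - 4 \left(7 - F\right) = -28 + 4 F$)
$a{\left(w \right)} = 9$ ($a{\left(w \right)} = 3 - -6 = 3 + 6 = 9$)
$\frac{3309 a{\left(D{\left(8 \right)} \right)}}{9512532} = \frac{3309 \cdot 9}{9512532} = 29781 \cdot \frac{1}{9512532} = \frac{1103}{352316}$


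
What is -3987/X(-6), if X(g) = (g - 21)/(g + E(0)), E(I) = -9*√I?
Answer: -886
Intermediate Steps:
X(g) = (-21 + g)/g (X(g) = (g - 21)/(g - 9*√0) = (-21 + g)/(g - 9*0) = (-21 + g)/(g + 0) = (-21 + g)/g)
-3987/X(-6) = -3987*(-6/(-21 - 6)) = -3987/((-⅙*(-27))) = -3987/9/2 = -3987*2/9 = -886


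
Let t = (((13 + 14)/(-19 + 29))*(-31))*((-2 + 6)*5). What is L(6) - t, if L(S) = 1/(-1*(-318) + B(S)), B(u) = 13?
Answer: 554095/331 ≈ 1674.0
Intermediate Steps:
L(S) = 1/331 (L(S) = 1/(-1*(-318) + 13) = 1/(318 + 13) = 1/331)
t = -1674 (t = ((27/10)*(-31))*(4*5) = ((27*(⅒))*(-31))*20 = ((27/10)*(-31))*20 = -837/10*20 = -1674)
L(6) - t = 1/331 - 1*(-1674) = 1/331 + 1674 = 554095/331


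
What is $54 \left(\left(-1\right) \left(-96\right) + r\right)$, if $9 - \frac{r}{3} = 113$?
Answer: $-11664$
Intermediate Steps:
$r = -312$ ($r = 27 - 339 = -312$)
$54 \left(\left(-1\right) \left(-96\right) + r\right) = 54 \left(\left(-1\right) \left(-96\right) - 312\right) = 54 \left(96 - 312\right) = 54 \left(-216\right) = -11664$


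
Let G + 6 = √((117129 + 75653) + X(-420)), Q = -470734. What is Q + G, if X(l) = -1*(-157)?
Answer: -470740 + √192939 ≈ -4.7030e+5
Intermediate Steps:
X(l) = 157
G = -6 + √192939 (G = -6 + √((117129 + 75653) + 157) = -6 + √(192782 + 157) = -6 + √192939 ≈ 433.25)
Q + G = -470734 + (-6 + √192939) = -470740 + √192939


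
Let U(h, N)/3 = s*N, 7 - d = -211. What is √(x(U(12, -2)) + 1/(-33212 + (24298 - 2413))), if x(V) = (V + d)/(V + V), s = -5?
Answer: √119317315395/169905 ≈ 2.0330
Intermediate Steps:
d = 218 (d = 7 - 1*(-211) = 7 + 211 = 218)
U(h, N) = -15*N (U(h, N) = 3*(-5*N) = -15*N)
x(V) = (218 + V)/(2*V) (x(V) = (V + 218)/(V + V) = (218 + V)/((2*V)) = (218 + V)*(1/(2*V)) = (218 + V)/(2*V))
√(x(U(12, -2)) + 1/(-33212 + (24298 - 2413))) = √((218 - 15*(-2))/(2*((-15*(-2)))) + 1/(-33212 + (24298 - 2413))) = √((½)*(218 + 30)/30 + 1/(-33212 + 21885)) = √((½)*(1/30)*248 + 1/(-11327)) = √(62/15 - 1/11327) = √(702259/169905) = √119317315395/169905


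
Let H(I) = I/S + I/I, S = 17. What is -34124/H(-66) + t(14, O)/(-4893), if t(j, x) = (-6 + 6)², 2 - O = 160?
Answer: 580108/49 ≈ 11839.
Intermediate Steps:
O = -158 (O = 2 - 1*160 = 2 - 160 = -158)
t(j, x) = 0 (t(j, x) = 0² = 0)
H(I) = 1 + I/17 (H(I) = I/17 + I/I = I*(1/17) + 1 = I/17 + 1 = 1 + I/17)
-34124/H(-66) + t(14, O)/(-4893) = -34124/(1 + (1/17)*(-66)) + 0/(-4893) = -34124/(1 - 66/17) + 0*(-1/4893) = -34124/(-49/17) + 0 = -34124*(-17/49) + 0 = 580108/49 + 0 = 580108/49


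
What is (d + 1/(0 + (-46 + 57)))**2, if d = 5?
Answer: 3136/121 ≈ 25.917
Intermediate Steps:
(d + 1/(0 + (-46 + 57)))**2 = (5 + 1/(0 + (-46 + 57)))**2 = (5 + 1/(0 + 11))**2 = (5 + 1/11)**2 = (56/11)**2 = 3136/121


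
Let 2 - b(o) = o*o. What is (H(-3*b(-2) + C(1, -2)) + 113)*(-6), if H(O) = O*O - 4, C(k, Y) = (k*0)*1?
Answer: -870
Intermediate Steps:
C(k, Y) = 0 (C(k, Y) = 0*1 = 0)
b(o) = 2 - o² (b(o) = 2 - o*o = 2 - o²)
H(O) = -4 + O² (H(O) = O² - 4 = -4 + O²)
(H(-3*b(-2) + C(1, -2)) + 113)*(-6) = ((-4 + (-3*(2 - 1*(-2)²) + 0)²) + 113)*(-6) = ((-4 + (-3*(2 - 1*4) + 0)²) + 113)*(-6) = ((-4 + (-3*(2 - 4) + 0)²) + 113)*(-6) = ((-4 + (-3*(-2) + 0)²) + 113)*(-6) = ((-4 + (6 + 0)²) + 113)*(-6) = ((-4 + 6²) + 113)*(-6) = ((-4 + 36) + 113)*(-6) = (32 + 113)*(-6) = 145*(-6) = -870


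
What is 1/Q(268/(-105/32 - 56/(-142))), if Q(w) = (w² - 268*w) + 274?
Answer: 43020481/1452866646162 ≈ 2.9611e-5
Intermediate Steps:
Q(w) = 274 + w² - 268*w
1/Q(268/(-105/32 - 56/(-142))) = 1/(274 + (268/(-105/32 - 56/(-142)))² - 71824/(-105/32 - 56/(-142))) = 1/(274 + (268/(-105*1/32 - 56*(-1/142)))² - 71824/(-105*1/32 - 56*(-1/142))) = 1/(274 + (268/(-105/32 + 28/71))² - 71824/(-105/32 + 28/71)) = 1/(274 + (268/(-6559/2272))² - 71824/(-6559/2272)) = 1/(274 + (268*(-2272/6559))² - 71824*(-2272)/6559) = 1/(274 + (-608896/6559)² - 268*(-608896/6559)) = 1/(274 + 370754338816/43020481 + 163184128/6559) = 1/(1452866646162/43020481) = 43020481/1452866646162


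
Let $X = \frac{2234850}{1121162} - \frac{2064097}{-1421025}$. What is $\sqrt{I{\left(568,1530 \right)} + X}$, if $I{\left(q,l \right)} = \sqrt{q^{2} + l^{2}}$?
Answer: $\frac{\sqrt{87466077647085795717822 + 50765675796366225682050 \sqrt{665881}}}{159319923105} \approx 40.441$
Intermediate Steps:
$I{\left(q,l \right)} = \sqrt{l^{2} + q^{2}}$
$X = \frac{2744982420982}{796599615525}$ ($X = 2234850 \cdot \frac{1}{1121162} - - \frac{2064097}{1421025} = \frac{1117425}{560581} + \frac{2064097}{1421025} = \frac{2744982420982}{796599615525} \approx 3.4459$)
$\sqrt{I{\left(568,1530 \right)} + X} = \sqrt{\sqrt{1530^{2} + 568^{2}} + \frac{2744982420982}{796599615525}} = \sqrt{\sqrt{2340900 + 322624} + \frac{2744982420982}{796599615525}} = \sqrt{\sqrt{2663524} + \frac{2744982420982}{796599615525}} = \sqrt{2 \sqrt{665881} + \frac{2744982420982}{796599615525}} = \sqrt{\frac{2744982420982}{796599615525} + 2 \sqrt{665881}}$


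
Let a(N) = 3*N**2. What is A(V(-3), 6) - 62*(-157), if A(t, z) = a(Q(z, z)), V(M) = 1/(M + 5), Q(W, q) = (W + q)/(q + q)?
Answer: 9737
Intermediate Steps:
Q(W, q) = (W + q)/(2*q) (Q(W, q) = (W + q)/((2*q)) = (W + q)*(1/(2*q)) = (W + q)/(2*q))
V(M) = 1/(5 + M)
A(t, z) = 3 (A(t, z) = 3*((z + z)/(2*z))**2 = 3*((2*z)/(2*z))**2 = 3*1**2 = 3*1 = 3)
A(V(-3), 6) - 62*(-157) = 3 - 62*(-157) = 3 + 9734 = 9737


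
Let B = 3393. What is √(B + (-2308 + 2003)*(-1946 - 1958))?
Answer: √1194113 ≈ 1092.8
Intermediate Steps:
√(B + (-2308 + 2003)*(-1946 - 1958)) = √(3393 + (-2308 + 2003)*(-1946 - 1958)) = √(3393 - 305*(-3904)) = √(3393 + 1190720) = √1194113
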